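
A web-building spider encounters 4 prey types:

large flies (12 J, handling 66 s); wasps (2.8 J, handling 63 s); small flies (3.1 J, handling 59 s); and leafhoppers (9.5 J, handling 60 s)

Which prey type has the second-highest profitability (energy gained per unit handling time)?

leafhoppers

In descending order of E/h:
large flies: 12/66 = 0.182 J/s
leafhoppers: 9.5/60 = 0.158 J/s
small flies: 3.1/59 = 0.0525 J/s
wasps: 2.8/63 = 0.0444 J/s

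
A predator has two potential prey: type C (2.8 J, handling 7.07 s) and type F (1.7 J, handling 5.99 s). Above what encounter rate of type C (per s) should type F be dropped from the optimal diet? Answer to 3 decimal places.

The zero-one rule: include type F iff E₂/h₂ > λE₁/(1+λh₁). Equality gives the switch point.
λE₁h₂ = E₂ + λE₂h₁ ⇒ λ = E₂/(E₁h₂ − E₂h₁) = 1.7/(16.77 − 12.02) = 0.3577 per s.

0.358 per s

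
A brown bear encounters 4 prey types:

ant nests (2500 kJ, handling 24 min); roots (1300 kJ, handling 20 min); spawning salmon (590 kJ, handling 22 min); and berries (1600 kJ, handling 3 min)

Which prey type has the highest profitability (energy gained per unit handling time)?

berries

Profitability E/h (kJ/min): ant nests = 2500/24 = 104, roots = 1300/20 = 65, spawning salmon = 590/22 = 26.8, berries = 1600/3 = 533.
Ranked: berries > ant nests > roots > spawning salmon.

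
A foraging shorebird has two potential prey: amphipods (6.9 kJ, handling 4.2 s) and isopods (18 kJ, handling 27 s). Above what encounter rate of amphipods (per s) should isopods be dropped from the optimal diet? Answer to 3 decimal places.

0.163 per s

The zero-one rule: include isopods iff E₂/h₂ > λE₁/(1+λh₁). Equality gives the switch point.
λE₁h₂ = E₂ + λE₂h₁ ⇒ λ = E₂/(E₁h₂ − E₂h₁) = 18/(186.3 − 75.6) = 0.1626 per s.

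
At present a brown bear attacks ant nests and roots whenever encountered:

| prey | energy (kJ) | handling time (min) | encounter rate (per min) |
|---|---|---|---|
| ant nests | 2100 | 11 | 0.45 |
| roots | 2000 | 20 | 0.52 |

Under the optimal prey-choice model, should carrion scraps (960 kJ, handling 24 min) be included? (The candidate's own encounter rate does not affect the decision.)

No

Current rate: (0.45×2100 + 0.52×2000)/(1 + 0.45×11 + 0.52×20) = 121.4 kJ/min.
Profitability of carrion scraps: 960/24 = 40 kJ/min.
40 < 121.4, so adding carrion scraps would lower the average — exclude it.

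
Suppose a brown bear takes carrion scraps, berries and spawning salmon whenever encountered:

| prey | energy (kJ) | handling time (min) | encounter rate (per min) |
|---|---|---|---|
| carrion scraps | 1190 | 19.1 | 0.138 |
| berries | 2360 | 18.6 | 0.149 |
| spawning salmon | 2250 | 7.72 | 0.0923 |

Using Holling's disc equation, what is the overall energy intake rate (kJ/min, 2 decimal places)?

R = (0.138×1190 + 0.149×2360 + 0.0923×2250) / (1 + 0.138×19.1 + 0.149×18.6 + 0.0923×7.72) = 723.5/7.12 = 101.6 kJ/min.

101.62 kJ/min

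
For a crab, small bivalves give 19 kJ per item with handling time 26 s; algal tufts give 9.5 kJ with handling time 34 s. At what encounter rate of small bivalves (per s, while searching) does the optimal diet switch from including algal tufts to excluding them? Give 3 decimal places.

0.024 per s

Drop algal tufts once their profitability E₂/h₂ falls below the rate achievable on small bivalves alone: E₂/h₂ = λE₁/(1 + λh₁).
Solve for λ: λE₁h₂ = E₂(1 + λh₁) → λ(E₁h₂ − E₂h₁) = E₂ → λ = E₂/(E₁h₂ − E₂h₁).
λ = 9.5/(19×34 − 9.5×26) = 9.5/399 = 0.02381 per s.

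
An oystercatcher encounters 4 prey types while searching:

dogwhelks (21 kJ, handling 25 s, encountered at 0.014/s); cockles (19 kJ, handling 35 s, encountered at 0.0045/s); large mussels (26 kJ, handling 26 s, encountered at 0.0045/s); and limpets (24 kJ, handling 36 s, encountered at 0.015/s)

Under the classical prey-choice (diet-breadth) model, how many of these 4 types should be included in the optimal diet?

Profitabilities (E/h, kJ/s): large mussels 1, dogwhelks 0.84, limpets 0.667, cockles 0.543. Add prey in this order while the next type's profitability exceeds the intake rate on those already taken.
Rate on top 1: 0.1047. dogwhelks: 0.84 > 0.1047 → include.
Rate on top 2: 0.2802. limpets: 0.667 > 0.2802 → include.
Rate on top 3: 0.3842. cockles: 0.543 > 0.3842 → include.
Optimal diet: large mussels, dogwhelks, limpets, cockles — 4 of 4 types.

4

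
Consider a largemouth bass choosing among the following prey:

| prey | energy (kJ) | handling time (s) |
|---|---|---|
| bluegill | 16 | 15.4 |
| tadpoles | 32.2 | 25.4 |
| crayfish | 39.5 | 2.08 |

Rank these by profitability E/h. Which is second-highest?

tadpoles

Profitability E/h (kJ/s): bluegill = 16/15.4 = 1.04, tadpoles = 32.2/25.4 = 1.27, crayfish = 39.5/2.08 = 19.
Ranked: crayfish > tadpoles > bluegill.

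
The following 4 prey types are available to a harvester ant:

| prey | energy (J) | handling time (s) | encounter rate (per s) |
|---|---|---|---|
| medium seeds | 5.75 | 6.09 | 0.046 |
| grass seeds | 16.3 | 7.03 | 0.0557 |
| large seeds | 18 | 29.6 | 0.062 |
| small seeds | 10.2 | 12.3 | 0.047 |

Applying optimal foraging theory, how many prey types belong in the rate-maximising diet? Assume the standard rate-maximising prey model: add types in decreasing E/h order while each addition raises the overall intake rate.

Profitabilities (E/h, J/s): grass seeds 2.32, medium seeds 0.944, small seeds 0.829, large seeds 0.608. Add prey in this order while the next type's profitability exceeds the intake rate on those already taken.
Rate on top 1: 0.6524. medium seeds: 0.944 > 0.6524 → include.
Rate on top 2: 0.7013. small seeds: 0.829 > 0.7013 → include.
Rate on top 3: 0.7342. large seeds: 0.608 < 0.7342 → exclude; stop.
Optimal diet: grass seeds, medium seeds, small seeds — 3 of 4 types.

3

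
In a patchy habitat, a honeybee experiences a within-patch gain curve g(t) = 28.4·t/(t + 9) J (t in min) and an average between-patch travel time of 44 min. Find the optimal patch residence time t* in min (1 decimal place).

Optimal t* satisfies g'(t*) = g(t*)/(T + t*).
g'(t) = 28.4·9/(t + 9)². Setting 28.4·9/(t+9)² = 28.4t/[(t+9)(44+t)] gives 9(44+t) = t(t+9), so t² = 9×44 = 396.
t* = √396 = 19.9 min.

19.9 min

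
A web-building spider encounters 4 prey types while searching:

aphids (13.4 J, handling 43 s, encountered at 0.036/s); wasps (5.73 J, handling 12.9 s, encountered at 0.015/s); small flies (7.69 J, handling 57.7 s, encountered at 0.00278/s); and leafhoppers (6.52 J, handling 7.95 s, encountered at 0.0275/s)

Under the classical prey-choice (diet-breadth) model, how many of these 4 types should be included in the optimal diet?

E/h in descending order: leafhoppers 0.82, wasps 0.444, aphids 0.312, small flies 0.133 J/s. The optimal diet is the largest prefix of this list for which every included type satisfies E_i/h_i > R on the types above it.
Rate on top 1: 0.1471. wasps: 0.444 > 0.1471 → include.
Rate on top 2: 0.1878. aphids: 0.312 > 0.1878 → include.
Rate on top 3: 0.2526. small flies: 0.133 < 0.2526 → exclude; stop.
Optimal diet: leafhoppers, wasps, aphids — 3 of 4 types.

3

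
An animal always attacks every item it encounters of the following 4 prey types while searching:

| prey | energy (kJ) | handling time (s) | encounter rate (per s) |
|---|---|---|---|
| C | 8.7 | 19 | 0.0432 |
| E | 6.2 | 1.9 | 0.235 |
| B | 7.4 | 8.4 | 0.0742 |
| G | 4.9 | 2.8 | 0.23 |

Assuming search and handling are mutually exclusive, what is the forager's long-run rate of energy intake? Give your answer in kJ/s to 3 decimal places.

R = (0.0432×8.7 + 0.235×6.2 + 0.0742×7.4 + 0.23×4.9) / (1 + 0.0432×19 + 0.235×1.9 + 0.0742×8.4 + 0.23×2.8) = 3.509/3.535 = 0.9927 kJ/s.

0.993 kJ/s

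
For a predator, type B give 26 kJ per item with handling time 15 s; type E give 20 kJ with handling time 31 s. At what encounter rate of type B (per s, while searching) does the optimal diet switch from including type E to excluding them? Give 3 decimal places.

0.040 per s

The zero-one rule: include type E iff E₂/h₂ > λE₁/(1+λh₁). Equality gives the switch point.
λE₁h₂ = E₂ + λE₂h₁ ⇒ λ = E₂/(E₁h₂ − E₂h₁) = 20/(806 − 300) = 0.03953 per s.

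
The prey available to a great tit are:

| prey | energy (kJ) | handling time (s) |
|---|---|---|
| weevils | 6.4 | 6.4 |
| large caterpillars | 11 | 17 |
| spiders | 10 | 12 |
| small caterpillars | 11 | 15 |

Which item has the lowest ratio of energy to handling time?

large caterpillars

Profitability E/h (kJ/s): weevils = 6.4/6.4 = 1, large caterpillars = 11/17 = 0.647, spiders = 10/12 = 0.833, small caterpillars = 11/15 = 0.733.
Ranked: weevils > spiders > small caterpillars > large caterpillars.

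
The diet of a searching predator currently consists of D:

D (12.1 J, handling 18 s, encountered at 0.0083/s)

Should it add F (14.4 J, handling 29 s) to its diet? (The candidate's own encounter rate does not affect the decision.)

On D alone, R = ΣλE/(1+Σλh) = 0.1004/1.149 = 0.08738 J/s.
F: E/h = 14.4/29 = 0.4966 J/s.
Since 0.4966 > R, including F increases the long-run rate.

Yes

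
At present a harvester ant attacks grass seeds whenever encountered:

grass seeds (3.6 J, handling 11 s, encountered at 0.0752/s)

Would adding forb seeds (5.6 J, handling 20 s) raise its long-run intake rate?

Intake rate on the current diet: R = (0.0752×3.6) / (1 + 0.0752×11) = 0.2707/1.827 = 0.1482 J/s.
forb seeds: E/h = 5.6/20 = 0.28 J/s.
Since 0.28 > R, including forb seeds increases the long-run rate.

Yes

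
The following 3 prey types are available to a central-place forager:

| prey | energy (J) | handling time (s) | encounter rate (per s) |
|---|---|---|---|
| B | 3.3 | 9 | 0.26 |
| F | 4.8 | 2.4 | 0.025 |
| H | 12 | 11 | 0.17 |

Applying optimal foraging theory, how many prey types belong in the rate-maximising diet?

E/h in descending order: F 2, H 1.09, B 0.367 J/s. The optimal diet is the largest prefix of this list for which every included type satisfies E_i/h_i > R on the types above it.
Rate on top 1: 0.1132. H: 1.09 > 0.1132 → include.
Rate on top 2: 0.7372. B: 0.367 < 0.7372 → exclude; stop.
Optimal diet: F, H — 2 of 3 types.

2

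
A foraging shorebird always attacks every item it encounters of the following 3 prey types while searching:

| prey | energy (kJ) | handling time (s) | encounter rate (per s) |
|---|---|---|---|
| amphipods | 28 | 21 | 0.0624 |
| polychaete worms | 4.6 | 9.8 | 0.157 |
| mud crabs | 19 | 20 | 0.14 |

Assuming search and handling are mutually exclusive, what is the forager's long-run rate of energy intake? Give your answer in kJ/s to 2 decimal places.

R = (0.0624×28 + 0.157×4.6 + 0.14×19) / (1 + 0.0624×21 + 0.157×9.8 + 0.14×20) = 5.129/6.649 = 0.7715 kJ/s.

0.77 kJ/s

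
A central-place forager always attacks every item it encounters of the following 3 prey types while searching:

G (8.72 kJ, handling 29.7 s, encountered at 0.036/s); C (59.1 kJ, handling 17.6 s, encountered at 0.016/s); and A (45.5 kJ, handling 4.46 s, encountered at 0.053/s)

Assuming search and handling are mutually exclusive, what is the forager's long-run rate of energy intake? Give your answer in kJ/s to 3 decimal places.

1.419 kJ/s

R = Σλ_iE_i / (1 + Σλ_ih_i)
Numerator: 0.036×8.72 + 0.016×59.1 + 0.053×45.5 = 3.671
Denominator: 1 + 0.036×29.7 + 0.016×17.6 + 0.053×4.46 = 2.587
R = 3.671/2.587 = 1.419 kJ/s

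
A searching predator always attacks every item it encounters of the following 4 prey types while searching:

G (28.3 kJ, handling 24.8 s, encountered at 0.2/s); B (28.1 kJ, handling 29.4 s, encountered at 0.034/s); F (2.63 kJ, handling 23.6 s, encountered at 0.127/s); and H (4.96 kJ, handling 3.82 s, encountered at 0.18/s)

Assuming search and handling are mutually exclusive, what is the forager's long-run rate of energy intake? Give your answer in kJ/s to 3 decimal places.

Energy encountered per unit search time: 0.2×28.3 + 0.034×28.1 + 0.127×2.63 + 0.18×4.96 = 7.842 kJ/s.
Handling time per unit search time: 0.2×24.8 + 0.034×29.4 + 0.127×23.6 + 0.18×3.82 = 9.644.
Rate = 7.842/(1 + 9.644) = 0.7367 kJ/s.

0.737 kJ/s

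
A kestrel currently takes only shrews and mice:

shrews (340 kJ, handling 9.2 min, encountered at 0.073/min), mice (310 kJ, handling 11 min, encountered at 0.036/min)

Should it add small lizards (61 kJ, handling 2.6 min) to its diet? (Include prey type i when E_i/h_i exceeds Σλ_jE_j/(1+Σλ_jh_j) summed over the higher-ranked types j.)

Yes

Current rate: (0.073×340 + 0.036×310)/(1 + 0.073×9.2 + 0.036×11) = 17.4 kJ/min.
Profitability of small lizards: 61/2.6 = 23.46 kJ/min.
Since 23.46 > R, including small lizards increases the long-run rate.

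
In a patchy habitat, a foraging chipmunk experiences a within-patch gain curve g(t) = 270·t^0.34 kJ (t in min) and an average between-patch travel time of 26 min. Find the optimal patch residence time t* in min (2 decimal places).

13.39 min

Optimal t* satisfies g'(t*) = g(t*)/(T + t*).
g'(t) = 0.34·270·t^-0.66. Setting 0.34·270·t^-0.66 = 270·t^0.34/(26+t) gives 0.34(26+t) = t, so 0.66·t = 0.34×26.
t* = 0.34×26/0.66 = 13.39 min.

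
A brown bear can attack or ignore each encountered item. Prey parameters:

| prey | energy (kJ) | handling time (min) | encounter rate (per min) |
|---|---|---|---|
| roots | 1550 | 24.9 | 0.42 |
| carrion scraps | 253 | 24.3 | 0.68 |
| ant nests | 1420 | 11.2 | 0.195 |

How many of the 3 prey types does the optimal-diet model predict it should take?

1

Profitabilities (E/h, kJ/min): ant nests 127, roots 62.2, carrion scraps 10.4. Add prey in this order while the next type's profitability exceeds the intake rate on those already taken.
Rate on top 1: 86.97. roots: 62.2 < 86.97 → exclude; stop.
Optimal diet: ant nests — 1 of 3 types.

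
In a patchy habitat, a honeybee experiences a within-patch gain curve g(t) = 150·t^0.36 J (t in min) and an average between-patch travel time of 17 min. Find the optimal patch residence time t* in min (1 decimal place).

9.6 min

By the marginal value theorem, leave when the instantaneous gain rate g'(t) equals the habitat-wide average g(t)/(T + t).
g'(t) = 0.36·150·t^-0.64. Setting 0.36·150·t^-0.64 = 150·t^0.36/(17+t) gives 0.36(17+t) = t, so 0.64·t = 0.36×17.
t* = 0.36×17/0.64 = 9.562 min.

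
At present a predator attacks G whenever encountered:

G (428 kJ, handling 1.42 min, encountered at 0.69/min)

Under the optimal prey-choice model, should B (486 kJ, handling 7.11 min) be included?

No

Current rate: (0.69×428)/(1 + 0.69×1.42) = 149.2 kJ/min.
B: E/h = 486/7.11 = 68.35 kJ/min.
Since 68.35 < R, time spent handling B is better spent searching.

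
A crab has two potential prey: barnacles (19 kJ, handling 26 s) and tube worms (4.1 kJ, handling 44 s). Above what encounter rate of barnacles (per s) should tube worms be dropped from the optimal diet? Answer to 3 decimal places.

Drop tube worms once their profitability E₂/h₂ falls below the rate achievable on barnacles alone: E₂/h₂ = λE₁/(1 + λh₁).
Solve for λ: λE₁h₂ = E₂(1 + λh₁) → λ(E₁h₂ − E₂h₁) = E₂ → λ = E₂/(E₁h₂ − E₂h₁).
λ = 4.1/(19×44 − 4.1×26) = 4.1/729.4 = 0.005621 per s.

0.006 per s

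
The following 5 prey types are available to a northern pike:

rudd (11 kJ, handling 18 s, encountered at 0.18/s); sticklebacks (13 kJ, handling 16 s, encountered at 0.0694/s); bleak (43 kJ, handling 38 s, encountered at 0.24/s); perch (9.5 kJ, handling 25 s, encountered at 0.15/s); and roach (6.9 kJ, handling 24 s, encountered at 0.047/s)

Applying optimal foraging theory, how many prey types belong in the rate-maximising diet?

Rank by E/h (kJ/s): bleak 1.13, sticklebacks 0.812, rudd 0.611, perch 0.38, roach 0.288. Include each in turn until the next type's E/h falls below the running intake rate.
Rate on top 1: 1.02. sticklebacks: 0.812 < 1.02 → exclude; stop.
Optimal diet: bleak — 1 of 5 types.

1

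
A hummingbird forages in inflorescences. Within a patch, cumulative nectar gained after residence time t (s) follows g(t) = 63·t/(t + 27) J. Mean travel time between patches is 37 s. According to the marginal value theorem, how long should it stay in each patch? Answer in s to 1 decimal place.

By the marginal value theorem, leave when the instantaneous gain rate g'(t) equals the habitat-wide average g(t)/(T + t).
g'(t) = 63·27/(t + 27)². Setting 63·27/(t+27)² = 63t/[(t+27)(37+t)] gives 27(37+t) = t(t+27), so t² = 27×37 = 999.
t* = √999 = 31.61 s.

31.6 s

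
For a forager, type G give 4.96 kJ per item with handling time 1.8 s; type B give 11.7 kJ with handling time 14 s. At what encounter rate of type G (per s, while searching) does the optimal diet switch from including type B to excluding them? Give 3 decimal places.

The zero-one rule: include type B iff E₂/h₂ > λE₁/(1+λh₁). Equality gives the switch point.
λE₁h₂ = E₂ + λE₂h₁ ⇒ λ = E₂/(E₁h₂ − E₂h₁) = 11.7/(69.44 − 21.06) = 0.2418 per s.

0.242 per s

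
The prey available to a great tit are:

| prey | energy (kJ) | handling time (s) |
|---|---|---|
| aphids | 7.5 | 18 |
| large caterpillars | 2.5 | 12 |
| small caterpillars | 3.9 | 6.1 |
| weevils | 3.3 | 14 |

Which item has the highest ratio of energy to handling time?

small caterpillars

In descending order of E/h:
small caterpillars: 3.9/6.1 = 0.639 kJ/s
aphids: 7.5/18 = 0.417 kJ/s
weevils: 3.3/14 = 0.236 kJ/s
large caterpillars: 2.5/12 = 0.208 kJ/s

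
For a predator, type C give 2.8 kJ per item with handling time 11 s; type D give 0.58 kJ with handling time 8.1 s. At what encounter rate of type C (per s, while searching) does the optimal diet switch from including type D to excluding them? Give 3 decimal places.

0.036 per s

The zero-one rule: include type D iff E₂/h₂ > λE₁/(1+λh₁). Equality gives the switch point.
λE₁h₂ = E₂ + λE₂h₁ ⇒ λ = E₂/(E₁h₂ − E₂h₁) = 0.58/(22.68 − 6.38) = 0.03558 per s.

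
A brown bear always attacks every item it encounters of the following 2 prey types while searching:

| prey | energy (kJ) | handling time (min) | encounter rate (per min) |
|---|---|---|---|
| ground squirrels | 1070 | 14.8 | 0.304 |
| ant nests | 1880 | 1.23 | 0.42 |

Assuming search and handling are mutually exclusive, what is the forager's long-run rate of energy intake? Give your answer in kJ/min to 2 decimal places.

185.33 kJ/min

Energy encountered per unit search time: 0.304×1070 + 0.42×1880 = 1115 kJ/min.
Handling time per unit search time: 0.304×14.8 + 0.42×1.23 = 5.016.
Rate = 1115/(1 + 5.016) = 185.3 kJ/min.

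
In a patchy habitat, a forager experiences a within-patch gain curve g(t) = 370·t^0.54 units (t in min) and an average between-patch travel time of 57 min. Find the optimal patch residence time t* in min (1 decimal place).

Maximise g(t)/(T+t): set derivative to zero → g'(t)(T+t) = g(t).
g'(t) = 0.54·370·t^-0.46. Setting 0.54·370·t^-0.46 = 370·t^0.54/(57+t) gives 0.54(57+t) = t, so 0.46·t = 0.54×57.
t* = 0.54×57/0.46 = 66.91 min.

66.9 min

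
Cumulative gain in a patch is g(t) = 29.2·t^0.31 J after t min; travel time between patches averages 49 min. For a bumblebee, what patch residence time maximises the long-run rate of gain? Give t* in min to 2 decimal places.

22.01 min

Optimal t* satisfies g'(t*) = g(t*)/(T + t*).
g'(t) = 0.31·29.2·t^-0.69. Setting 0.31·29.2·t^-0.69 = 29.2·t^0.31/(49+t) gives 0.31(49+t) = t, so 0.69·t = 0.31×49.
t* = 0.31×49/0.69 = 22.01 min.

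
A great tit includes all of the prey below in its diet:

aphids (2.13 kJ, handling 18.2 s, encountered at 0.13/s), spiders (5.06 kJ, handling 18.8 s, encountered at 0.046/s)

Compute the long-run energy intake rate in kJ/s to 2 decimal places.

0.12 kJ/s

R = Σλ_iE_i / (1 + Σλ_ih_i)
Numerator: 0.13×2.13 + 0.046×5.06 = 0.5097
Denominator: 1 + 0.13×18.2 + 0.046×18.8 = 4.231
R = 0.5097/4.231 = 0.1205 kJ/s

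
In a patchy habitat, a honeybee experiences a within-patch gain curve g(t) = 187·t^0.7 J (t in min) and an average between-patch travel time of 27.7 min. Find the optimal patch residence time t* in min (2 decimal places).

Maximise g(t)/(T+t): set derivative to zero → g'(t)(T+t) = g(t).
g'(t) = 0.7·187·t^-0.3. Setting 0.7·187·t^-0.3 = 187·t^0.7/(27.7+t) gives 0.7(27.7+t) = t, so 0.30·t = 0.7×27.7.
t* = 0.7×27.7/0.30 = 64.63 min.

64.63 min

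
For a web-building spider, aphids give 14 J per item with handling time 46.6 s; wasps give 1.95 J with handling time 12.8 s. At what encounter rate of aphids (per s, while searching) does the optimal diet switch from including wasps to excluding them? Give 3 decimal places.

0.022 per s

At the threshold, the rate on aphids alone equals the profitability of wasps: λ·14/(1 + λ·46.6) = 1.95/12.8 = 0.1523.
Rearranging, λ(14 − 0.1523×46.6) = 0.1523, so λ = 0.1523/6.901 = 0.02208 per s.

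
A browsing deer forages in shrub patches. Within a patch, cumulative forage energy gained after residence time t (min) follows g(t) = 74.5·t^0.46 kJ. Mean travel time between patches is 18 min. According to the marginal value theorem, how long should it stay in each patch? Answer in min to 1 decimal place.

Maximise g(t)/(T+t): set derivative to zero → g'(t)(T+t) = g(t).
g'(t) = 0.46·74.5·t^-0.54. Setting 0.46·74.5·t^-0.54 = 74.5·t^0.46/(18+t) gives 0.46(18+t) = t, so 0.54·t = 0.46×18.
t* = 0.46×18/0.54 = 15.33 min.

15.3 min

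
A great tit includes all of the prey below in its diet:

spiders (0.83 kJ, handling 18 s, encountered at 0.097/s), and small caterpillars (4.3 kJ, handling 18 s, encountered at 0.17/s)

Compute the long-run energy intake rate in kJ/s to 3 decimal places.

0.140 kJ/s

Energy encountered per unit search time: 0.097×0.83 + 0.17×4.3 = 0.8115 kJ/s.
Handling time per unit search time: 0.097×18 + 0.17×18 = 4.806.
Rate = 0.8115/(1 + 4.806) = 0.1398 kJ/s.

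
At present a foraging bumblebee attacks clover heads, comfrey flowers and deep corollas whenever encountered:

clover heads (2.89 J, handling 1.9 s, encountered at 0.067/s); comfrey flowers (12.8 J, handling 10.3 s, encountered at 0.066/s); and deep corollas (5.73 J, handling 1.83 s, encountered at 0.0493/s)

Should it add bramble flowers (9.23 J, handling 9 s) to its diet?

Yes

Intake rate on the current diet: R = (0.067×2.89 + 0.066×12.8 + 0.0493×5.73) / (1 + 0.067×1.9 + 0.066×10.3 + 0.0493×1.83) = 1.321/1.897 = 0.6962 J/s.
bramble flowers: E/h = 9.23/9 = 1.026 J/s.
Since 1.026 > R, including bramble flowers increases the long-run rate.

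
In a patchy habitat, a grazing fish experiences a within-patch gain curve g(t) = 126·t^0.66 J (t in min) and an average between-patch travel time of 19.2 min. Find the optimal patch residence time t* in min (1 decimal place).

By the marginal value theorem, leave when the instantaneous gain rate g'(t) equals the habitat-wide average g(t)/(T + t).
g'(t) = 0.66·126·t^-0.34. Setting 0.66·126·t^-0.34 = 126·t^0.66/(19.2+t) gives 0.66(19.2+t) = t, so 0.34·t = 0.66×19.2.
t* = 0.66×19.2/0.34 = 37.27 min.

37.3 min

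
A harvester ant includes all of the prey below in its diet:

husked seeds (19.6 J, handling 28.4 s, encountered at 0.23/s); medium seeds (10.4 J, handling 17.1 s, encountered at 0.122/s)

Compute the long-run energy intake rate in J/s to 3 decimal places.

Energy encountered per unit search time: 0.23×19.6 + 0.122×10.4 = 5.777 J/s.
Handling time per unit search time: 0.23×28.4 + 0.122×17.1 = 8.618.
Rate = 5.777/(1 + 8.618) = 0.6006 J/s.

0.601 J/s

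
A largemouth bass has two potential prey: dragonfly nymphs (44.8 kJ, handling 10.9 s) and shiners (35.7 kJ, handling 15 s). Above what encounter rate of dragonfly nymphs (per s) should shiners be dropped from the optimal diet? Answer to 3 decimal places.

0.126 per s

Drop shiners once their profitability E₂/h₂ falls below the rate achievable on dragonfly nymphs alone: E₂/h₂ = λE₁/(1 + λh₁).
Solve for λ: λE₁h₂ = E₂(1 + λh₁) → λ(E₁h₂ − E₂h₁) = E₂ → λ = E₂/(E₁h₂ − E₂h₁).
λ = 35.7/(44.8×15 − 35.7×10.9) = 35.7/282.9 = 0.1262 per s.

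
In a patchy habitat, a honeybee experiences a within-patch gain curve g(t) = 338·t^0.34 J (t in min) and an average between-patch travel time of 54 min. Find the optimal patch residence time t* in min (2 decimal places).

27.82 min

By the marginal value theorem, leave when the instantaneous gain rate g'(t) equals the habitat-wide average g(t)/(T + t).
g'(t) = 0.34·338·t^-0.66. Setting 0.34·338·t^-0.66 = 338·t^0.34/(54+t) gives 0.34(54+t) = t, so 0.66·t = 0.34×54.
t* = 0.34×54/0.66 = 27.82 min.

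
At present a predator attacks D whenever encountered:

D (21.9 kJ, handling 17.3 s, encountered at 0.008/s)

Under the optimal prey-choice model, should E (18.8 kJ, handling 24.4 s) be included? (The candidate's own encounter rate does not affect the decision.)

Yes

Intake rate on the current diet: R = (0.008×21.9) / (1 + 0.008×17.3) = 0.1752/1.138 = 0.1539 kJ/s.
E: E/h = 18.8/24.4 = 0.7705 kJ/s.
Since 0.7705 > R, including E increases the long-run rate.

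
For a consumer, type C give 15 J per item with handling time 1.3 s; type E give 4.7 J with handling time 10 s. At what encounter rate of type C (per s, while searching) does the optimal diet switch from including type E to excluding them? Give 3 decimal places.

Drop type E once their profitability E₂/h₂ falls below the rate achievable on type C alone: E₂/h₂ = λE₁/(1 + λh₁).
Solve for λ: λE₁h₂ = E₂(1 + λh₁) → λ(E₁h₂ − E₂h₁) = E₂ → λ = E₂/(E₁h₂ − E₂h₁).
λ = 4.7/(15×10 − 4.7×1.3) = 4.7/143.9 = 0.03266 per s.

0.033 per s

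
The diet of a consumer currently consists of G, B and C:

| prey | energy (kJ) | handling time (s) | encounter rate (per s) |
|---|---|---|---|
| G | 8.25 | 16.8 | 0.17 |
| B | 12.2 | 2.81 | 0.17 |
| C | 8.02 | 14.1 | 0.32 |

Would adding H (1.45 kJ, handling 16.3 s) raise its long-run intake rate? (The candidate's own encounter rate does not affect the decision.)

Current rate: (0.17×8.25 + 0.17×12.2 + 0.32×8.02)/(1 + 0.17×16.8 + 0.17×2.81 + 0.32×14.1) = 0.6831 kJ/s.
H: E/h = 1.45/16.3 = 0.08896 kJ/s.
Since 0.08896 < R, time spent handling H is better spent searching.

No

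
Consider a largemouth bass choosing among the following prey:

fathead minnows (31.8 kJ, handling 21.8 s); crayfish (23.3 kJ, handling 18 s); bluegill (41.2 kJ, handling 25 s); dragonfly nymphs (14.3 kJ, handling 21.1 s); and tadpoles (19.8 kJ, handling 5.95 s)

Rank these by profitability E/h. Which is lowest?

In descending order of E/h:
tadpoles: 19.8/5.95 = 3.33 kJ/s
bluegill: 41.2/25 = 1.65 kJ/s
fathead minnows: 31.8/21.8 = 1.46 kJ/s
crayfish: 23.3/18 = 1.29 kJ/s
dragonfly nymphs: 14.3/21.1 = 0.678 kJ/s

dragonfly nymphs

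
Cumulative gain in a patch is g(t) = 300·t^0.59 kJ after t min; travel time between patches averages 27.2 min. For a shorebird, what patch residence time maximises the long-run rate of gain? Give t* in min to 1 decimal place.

Maximise g(t)/(T+t): set derivative to zero → g'(t)(T+t) = g(t).
g'(t) = 0.59·300·t^-0.41. Setting 0.59·300·t^-0.41 = 300·t^0.59/(27.2+t) gives 0.59(27.2+t) = t, so 0.41·t = 0.59×27.2.
t* = 0.59×27.2/0.41 = 39.14 min.

39.1 min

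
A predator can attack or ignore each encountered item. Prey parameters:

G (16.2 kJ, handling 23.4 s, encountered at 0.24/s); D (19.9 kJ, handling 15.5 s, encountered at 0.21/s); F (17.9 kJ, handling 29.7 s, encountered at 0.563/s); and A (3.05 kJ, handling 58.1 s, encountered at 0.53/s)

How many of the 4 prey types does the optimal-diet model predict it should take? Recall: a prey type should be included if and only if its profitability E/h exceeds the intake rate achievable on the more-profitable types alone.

Rank by E/h (kJ/s): D 1.28, G 0.692, F 0.603, A 0.0525. Include each in turn until the next type's E/h falls below the running intake rate.
Rate on top 1: 0.9821. G: 0.692 < 0.9821 → exclude; stop.
Optimal diet: D — 1 of 4 types.

1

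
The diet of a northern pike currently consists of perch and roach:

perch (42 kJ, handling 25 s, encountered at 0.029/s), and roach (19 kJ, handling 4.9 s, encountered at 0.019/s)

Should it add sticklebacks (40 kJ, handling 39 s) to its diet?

On perch and roach alone, R = ΣλE/(1+Σλh) = 1.579/1.818 = 0.8685 kJ/s.
Profitability of sticklebacks: 40/39 = 1.026 kJ/s.
1.026 > 0.8685, so adding sticklebacks raises the average — include it.

Yes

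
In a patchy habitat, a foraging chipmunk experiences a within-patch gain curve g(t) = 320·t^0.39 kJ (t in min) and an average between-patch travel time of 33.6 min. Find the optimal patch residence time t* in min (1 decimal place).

21.5 min

Optimal t* satisfies g'(t*) = g(t*)/(T + t*).
g'(t) = 0.39·320·t^-0.61. Setting 0.39·320·t^-0.61 = 320·t^0.39/(33.6+t) gives 0.39(33.6+t) = t, so 0.61·t = 0.39×33.6.
t* = 0.39×33.6/0.61 = 21.48 min.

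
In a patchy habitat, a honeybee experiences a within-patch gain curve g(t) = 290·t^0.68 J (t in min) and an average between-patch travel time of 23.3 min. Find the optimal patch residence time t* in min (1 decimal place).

49.5 min

By the marginal value theorem, leave when the instantaneous gain rate g'(t) equals the habitat-wide average g(t)/(T + t).
g'(t) = 0.68·290·t^-0.32. Setting 0.68·290·t^-0.32 = 290·t^0.68/(23.3+t) gives 0.68(23.3+t) = t, so 0.32·t = 0.68×23.3.
t* = 0.68×23.3/0.32 = 49.51 min.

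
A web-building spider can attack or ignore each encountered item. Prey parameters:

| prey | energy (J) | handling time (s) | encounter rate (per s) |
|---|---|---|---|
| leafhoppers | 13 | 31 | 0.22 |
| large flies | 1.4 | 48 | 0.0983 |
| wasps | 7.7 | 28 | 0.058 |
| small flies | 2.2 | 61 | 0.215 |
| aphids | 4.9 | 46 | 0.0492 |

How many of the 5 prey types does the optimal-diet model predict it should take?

1

Rank by E/h (J/s): leafhoppers 0.419, wasps 0.275, aphids 0.107, small flies 0.0361, large flies 0.0292. Include each in turn until the next type's E/h falls below the running intake rate.
Rate on top 1: 0.3657. wasps: 0.275 < 0.3657 → exclude; stop.
Optimal diet: leafhoppers — 1 of 5 types.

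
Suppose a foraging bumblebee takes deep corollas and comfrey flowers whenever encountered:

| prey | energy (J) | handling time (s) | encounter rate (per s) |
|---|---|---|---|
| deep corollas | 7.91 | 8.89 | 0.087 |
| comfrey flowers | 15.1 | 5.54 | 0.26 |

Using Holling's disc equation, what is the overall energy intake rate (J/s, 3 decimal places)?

R = (0.087×7.91 + 0.26×15.1) / (1 + 0.087×8.89 + 0.26×5.54) = 4.614/3.214 = 1.436 J/s.

1.436 J/s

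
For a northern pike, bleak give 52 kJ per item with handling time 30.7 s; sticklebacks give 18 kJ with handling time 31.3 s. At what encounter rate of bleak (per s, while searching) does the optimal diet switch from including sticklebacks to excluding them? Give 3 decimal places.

0.017 per s

At the threshold, the rate on bleak alone equals the profitability of sticklebacks: λ·52/(1 + λ·30.7) = 18/31.3 = 0.5751.
Rearranging, λ(52 − 0.5751×30.7) = 0.5751, so λ = 0.5751/34.35 = 0.01674 per s.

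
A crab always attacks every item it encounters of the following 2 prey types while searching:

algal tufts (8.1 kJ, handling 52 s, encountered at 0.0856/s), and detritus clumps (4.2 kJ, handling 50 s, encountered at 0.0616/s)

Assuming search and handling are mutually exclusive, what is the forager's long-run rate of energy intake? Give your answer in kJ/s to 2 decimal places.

0.11 kJ/s

Energy encountered per unit search time: 0.0856×8.1 + 0.0616×4.2 = 0.9521 kJ/s.
Handling time per unit search time: 0.0856×52 + 0.0616×50 = 7.531.
Rate = 0.9521/(1 + 7.531) = 0.1116 kJ/s.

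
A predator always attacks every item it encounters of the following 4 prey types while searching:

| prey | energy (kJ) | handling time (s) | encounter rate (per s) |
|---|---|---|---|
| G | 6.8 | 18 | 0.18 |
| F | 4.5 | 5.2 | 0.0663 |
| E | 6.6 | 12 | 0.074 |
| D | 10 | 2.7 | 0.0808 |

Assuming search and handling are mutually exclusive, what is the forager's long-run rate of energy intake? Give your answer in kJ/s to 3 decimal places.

0.495 kJ/s

Energy encountered per unit search time: 0.18×6.8 + 0.0663×4.5 + 0.074×6.6 + 0.0808×10 = 2.819 kJ/s.
Handling time per unit search time: 0.18×18 + 0.0663×5.2 + 0.074×12 + 0.0808×2.7 = 4.691.
Rate = 2.819/(1 + 4.691) = 0.4953 kJ/s.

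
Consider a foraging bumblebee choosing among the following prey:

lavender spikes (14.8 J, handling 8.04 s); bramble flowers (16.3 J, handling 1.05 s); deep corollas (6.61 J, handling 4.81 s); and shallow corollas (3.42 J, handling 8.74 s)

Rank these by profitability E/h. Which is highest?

In descending order of E/h:
bramble flowers: 16.3/1.05 = 15.5 J/s
lavender spikes: 14.8/8.04 = 1.84 J/s
deep corollas: 6.61/4.81 = 1.37 J/s
shallow corollas: 3.42/8.74 = 0.391 J/s

bramble flowers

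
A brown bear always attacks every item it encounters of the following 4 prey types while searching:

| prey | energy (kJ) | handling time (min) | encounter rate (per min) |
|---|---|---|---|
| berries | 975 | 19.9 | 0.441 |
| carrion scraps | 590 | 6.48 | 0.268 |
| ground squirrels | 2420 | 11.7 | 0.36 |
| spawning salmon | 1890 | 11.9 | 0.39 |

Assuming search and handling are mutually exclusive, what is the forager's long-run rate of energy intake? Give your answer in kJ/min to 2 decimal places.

Energy encountered per unit search time: 0.441×975 + 0.268×590 + 0.36×2420 + 0.39×1890 = 2196 kJ/min.
Handling time per unit search time: 0.441×19.9 + 0.268×6.48 + 0.36×11.7 + 0.39×11.9 = 19.37.
Rate = 2196/(1 + 19.37) = 107.8 kJ/min.

107.85 kJ/min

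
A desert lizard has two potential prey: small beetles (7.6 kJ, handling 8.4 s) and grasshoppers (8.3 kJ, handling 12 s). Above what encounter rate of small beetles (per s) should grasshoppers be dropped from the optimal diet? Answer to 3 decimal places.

0.386 per s

At the threshold, the rate on small beetles alone equals the profitability of grasshoppers: λ·7.6/(1 + λ·8.4) = 8.3/12 = 0.6917.
Rearranging, λ(7.6 − 0.6917×8.4) = 0.6917, so λ = 0.6917/1.79 = 0.3864 per s.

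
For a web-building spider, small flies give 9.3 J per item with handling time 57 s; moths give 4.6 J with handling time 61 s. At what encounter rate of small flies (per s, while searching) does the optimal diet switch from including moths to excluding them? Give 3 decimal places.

Drop moths once their profitability E₂/h₂ falls below the rate achievable on small flies alone: E₂/h₂ = λE₁/(1 + λh₁).
Solve for λ: λE₁h₂ = E₂(1 + λh₁) → λ(E₁h₂ − E₂h₁) = E₂ → λ = E₂/(E₁h₂ − E₂h₁).
λ = 4.6/(9.3×61 − 4.6×57) = 4.6/305.1 = 0.01508 per s.

0.015 per s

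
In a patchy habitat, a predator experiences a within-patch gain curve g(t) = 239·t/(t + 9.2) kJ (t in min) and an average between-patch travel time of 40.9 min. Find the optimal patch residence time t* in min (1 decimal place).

19.4 min

By the marginal value theorem, leave when the instantaneous gain rate g'(t) equals the habitat-wide average g(t)/(T + t).
g'(t) = 239·9.2/(t + 9.2)². Setting 239·9.2/(t+9.2)² = 239t/[(t+9.2)(40.9+t)] gives 9.2(40.9+t) = t(t+9.2), so t² = 9.2×40.9 = 376.3.
t* = √376.3 = 19.4 min.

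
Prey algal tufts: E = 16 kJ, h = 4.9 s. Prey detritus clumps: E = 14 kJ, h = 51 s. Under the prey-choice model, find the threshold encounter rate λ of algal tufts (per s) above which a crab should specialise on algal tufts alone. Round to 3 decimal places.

The zero-one rule: include detritus clumps iff E₂/h₂ > λE₁/(1+λh₁). Equality gives the switch point.
λE₁h₂ = E₂ + λE₂h₁ ⇒ λ = E₂/(E₁h₂ − E₂h₁) = 14/(816 − 68.6) = 0.01873 per s.

0.019 per s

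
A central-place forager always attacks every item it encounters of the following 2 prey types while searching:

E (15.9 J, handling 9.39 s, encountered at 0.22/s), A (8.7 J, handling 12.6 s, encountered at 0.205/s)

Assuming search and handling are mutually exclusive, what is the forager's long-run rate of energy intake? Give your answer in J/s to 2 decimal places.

0.93 J/s

Energy encountered per unit search time: 0.22×15.9 + 0.205×8.7 = 5.281 J/s.
Handling time per unit search time: 0.22×9.39 + 0.205×12.6 = 4.649.
Rate = 5.281/(1 + 4.649) = 0.935 J/s.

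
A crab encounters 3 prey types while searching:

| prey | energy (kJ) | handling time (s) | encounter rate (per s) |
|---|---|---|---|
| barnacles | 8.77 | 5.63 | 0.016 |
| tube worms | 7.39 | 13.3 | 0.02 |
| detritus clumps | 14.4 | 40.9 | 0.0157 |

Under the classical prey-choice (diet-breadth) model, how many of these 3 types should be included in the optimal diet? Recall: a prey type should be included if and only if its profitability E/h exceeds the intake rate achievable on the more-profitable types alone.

3

Profitabilities (E/h, kJ/s): barnacles 1.56, tube worms 0.556, detritus clumps 0.352. Add prey in this order while the next type's profitability exceeds the intake rate on those already taken.
Rate on top 1: 0.1287. tube worms: 0.556 > 0.1287 → include.
Rate on top 2: 0.2125. detritus clumps: 0.352 > 0.2125 → include.
Optimal diet: barnacles, tube worms, detritus clumps — 3 of 3 types.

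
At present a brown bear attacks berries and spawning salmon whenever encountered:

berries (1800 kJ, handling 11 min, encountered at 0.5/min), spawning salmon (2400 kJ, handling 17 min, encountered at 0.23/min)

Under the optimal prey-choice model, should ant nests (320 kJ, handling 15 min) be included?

No

Intake rate on the current diet: R = (0.5×1800 + 0.23×2400) / (1 + 0.5×11 + 0.23×17) = 1452/10.41 = 139.5 kJ/min.
Profitability of ant nests: 320/15 = 21.33 kJ/min.
21.33 < 139.5, so adding ant nests would lower the average — exclude it.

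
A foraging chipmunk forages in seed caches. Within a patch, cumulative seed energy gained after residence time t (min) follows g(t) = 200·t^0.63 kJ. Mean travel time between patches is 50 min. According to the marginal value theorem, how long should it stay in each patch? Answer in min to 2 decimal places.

Maximise g(t)/(T+t): set derivative to zero → g'(t)(T+t) = g(t).
g'(t) = 0.63·200·t^-0.37. Setting 0.63·200·t^-0.37 = 200·t^0.63/(50+t) gives 0.63(50+t) = t, so 0.37·t = 0.63×50.
t* = 0.63×50/0.37 = 85.14 min.

85.14 min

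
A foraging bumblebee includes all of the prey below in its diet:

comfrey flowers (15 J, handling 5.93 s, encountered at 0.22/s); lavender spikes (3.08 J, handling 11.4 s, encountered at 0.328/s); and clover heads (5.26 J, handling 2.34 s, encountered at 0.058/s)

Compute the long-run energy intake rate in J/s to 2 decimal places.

Energy encountered per unit search time: 0.22×15 + 0.328×3.08 + 0.058×5.26 = 4.615 J/s.
Handling time per unit search time: 0.22×5.93 + 0.328×11.4 + 0.058×2.34 = 5.18.
Rate = 4.615/(1 + 5.18) = 0.7469 J/s.

0.75 J/s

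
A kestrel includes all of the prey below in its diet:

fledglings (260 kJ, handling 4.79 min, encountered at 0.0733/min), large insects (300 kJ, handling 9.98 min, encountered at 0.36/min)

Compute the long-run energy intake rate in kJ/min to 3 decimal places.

Energy encountered per unit search time: 0.0733×260 + 0.36×300 = 127.1 kJ/min.
Handling time per unit search time: 0.0733×4.79 + 0.36×9.98 = 3.944.
Rate = 127.1/(1 + 3.944) = 25.7 kJ/min.

25.700 kJ/min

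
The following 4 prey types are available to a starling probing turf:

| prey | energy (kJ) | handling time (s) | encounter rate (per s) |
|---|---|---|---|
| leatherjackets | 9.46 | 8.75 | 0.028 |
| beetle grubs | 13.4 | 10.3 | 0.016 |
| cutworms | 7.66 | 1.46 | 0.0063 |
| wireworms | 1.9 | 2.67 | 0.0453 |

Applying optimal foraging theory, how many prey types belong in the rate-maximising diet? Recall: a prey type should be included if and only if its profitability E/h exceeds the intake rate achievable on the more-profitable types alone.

E/h in descending order: cutworms 5.25, beetle grubs 1.3, leatherjackets 1.08, wireworms 0.712 kJ/s. The optimal diet is the largest prefix of this list for which every included type satisfies E_i/h_i > R on the types above it.
Rate on top 1: 0.04782. beetle grubs: 1.3 > 0.04782 → include.
Rate on top 2: 0.2237. leatherjackets: 1.08 > 0.2237 → include.
Rate on top 3: 0.3718. wireworms: 0.712 > 0.3718 → include.
Optimal diet: cutworms, beetle grubs, leatherjackets, wireworms — 4 of 4 types.

4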